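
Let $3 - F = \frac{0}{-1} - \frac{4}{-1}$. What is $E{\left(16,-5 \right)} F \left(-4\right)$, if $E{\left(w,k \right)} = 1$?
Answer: $4$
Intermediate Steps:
$F = -1$ ($F = 3 - \left(\frac{0}{-1} - \frac{4}{-1}\right) = 3 - \left(0 \left(-1\right) - -4\right) = 3 - \left(0 + 4\right) = 3 - 4 = -1$)
$E{\left(16,-5 \right)} F \left(-4\right) = 1 \left(\left(-1\right) \left(-4\right)\right) = 1 \cdot 4 = 4$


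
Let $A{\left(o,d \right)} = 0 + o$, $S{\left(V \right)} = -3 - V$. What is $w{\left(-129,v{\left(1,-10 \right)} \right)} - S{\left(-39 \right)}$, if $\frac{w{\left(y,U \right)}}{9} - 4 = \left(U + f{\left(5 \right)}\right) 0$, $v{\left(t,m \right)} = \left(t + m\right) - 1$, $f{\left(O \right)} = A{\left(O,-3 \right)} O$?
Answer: $0$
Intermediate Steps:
$A{\left(o,d \right)} = o$
$f{\left(O \right)} = O^{2}$ ($f{\left(O \right)} = O O = O^{2}$)
$v{\left(t,m \right)} = -1 + m + t$ ($v{\left(t,m \right)} = \left(m + t\right) - 1 = -1 + m + t$)
$w{\left(y,U \right)} = 36$ ($w{\left(y,U \right)} = 36 + 9 \left(U + 5^{2}\right) 0 = 36 + 9 \left(U + 25\right) 0 = 36 + 9 \left(25 + U\right) 0 = 36 + 9 \cdot 0 = 36 + 0 = 36$)
$w{\left(-129,v{\left(1,-10 \right)} \right)} - S{\left(-39 \right)} = 36 - \left(-3 - -39\right) = 36 - \left(-3 + 39\right) = 36 - 36 = 0$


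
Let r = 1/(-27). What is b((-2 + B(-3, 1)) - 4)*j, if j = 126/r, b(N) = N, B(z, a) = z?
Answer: 30618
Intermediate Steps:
r = -1/27 ≈ -0.037037
j = -3402 (j = 126/(-1/27) = 126*(-27) = -3402)
b((-2 + B(-3, 1)) - 4)*j = ((-2 - 3) - 4)*(-3402) = (-5 - 4)*(-3402) = -9*(-3402) = 30618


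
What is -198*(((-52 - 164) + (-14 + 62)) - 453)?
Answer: 122958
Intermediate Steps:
-198*(((-52 - 164) + (-14 + 62)) - 453) = -198*((-216 + 48) - 453) = -198*(-168 - 453) = -198*(-621) = 122958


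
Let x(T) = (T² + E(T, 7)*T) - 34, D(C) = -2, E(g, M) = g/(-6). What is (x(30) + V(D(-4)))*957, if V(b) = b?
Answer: 683298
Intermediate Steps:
E(g, M) = -g/6 (E(g, M) = g*(-⅙) = -g/6)
x(T) = -34 + 5*T²/6 (x(T) = (T² + (-T/6)*T) - 34 = (T² - T²/6) - 34 = 5*T²/6 - 34 = -34 + 5*T²/6)
(x(30) + V(D(-4)))*957 = ((-34 + (⅚)*30²) - 2)*957 = ((-34 + (⅚)*900) - 2)*957 = ((-34 + 750) - 2)*957 = (716 - 2)*957 = 714*957 = 683298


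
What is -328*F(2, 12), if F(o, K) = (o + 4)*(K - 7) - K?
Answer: -5904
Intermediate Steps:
F(o, K) = -K + (-7 + K)*(4 + o) (F(o, K) = (4 + o)*(-7 + K) - K = (-7 + K)*(4 + o) - K = -K + (-7 + K)*(4 + o))
-328*F(2, 12) = -328*(-28 - 7*2 + 3*12 + 12*2) = -328*(-28 - 14 + 36 + 24) = -328*18 = -5904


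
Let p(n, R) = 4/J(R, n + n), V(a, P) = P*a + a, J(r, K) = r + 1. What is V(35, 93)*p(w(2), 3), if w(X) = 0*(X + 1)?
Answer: 3290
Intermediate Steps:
J(r, K) = 1 + r
w(X) = 0 (w(X) = 0*(1 + X) = 0)
V(a, P) = a + P*a
p(n, R) = 4/(1 + R)
V(35, 93)*p(w(2), 3) = (35*(1 + 93))*(4/(1 + 3)) = (35*94)*(4/4) = 3290*(4*(¼)) = 3290*1 = 3290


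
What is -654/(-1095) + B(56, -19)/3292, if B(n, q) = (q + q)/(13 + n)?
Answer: 24752197/41454510 ≈ 0.59709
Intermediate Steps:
B(n, q) = 2*q/(13 + n) (B(n, q) = (2*q)/(13 + n) = 2*q/(13 + n))
-654/(-1095) + B(56, -19)/3292 = -654/(-1095) + (2*(-19)/(13 + 56))/3292 = -654*(-1/1095) + (2*(-19)/69)*(1/3292) = 218/365 + (2*(-19)*(1/69))*(1/3292) = 218/365 - 38/69*1/3292 = 218/365 - 19/113574 = 24752197/41454510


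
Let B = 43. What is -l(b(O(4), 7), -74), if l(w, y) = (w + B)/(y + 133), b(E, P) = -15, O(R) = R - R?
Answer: -28/59 ≈ -0.47458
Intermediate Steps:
O(R) = 0
l(w, y) = (43 + w)/(133 + y) (l(w, y) = (w + 43)/(y + 133) = (43 + w)/(133 + y))
-l(b(O(4), 7), -74) = -(43 - 15)/(133 - 74) = -28/59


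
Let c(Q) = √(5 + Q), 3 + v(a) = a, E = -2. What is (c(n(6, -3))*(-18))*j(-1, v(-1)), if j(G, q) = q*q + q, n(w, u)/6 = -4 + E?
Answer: -216*I*√31 ≈ -1202.6*I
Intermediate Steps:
v(a) = -3 + a
n(w, u) = -36 (n(w, u) = 6*(-4 - 2) = 6*(-6) = -36)
j(G, q) = q + q² (j(G, q) = q² + q = q + q²)
(c(n(6, -3))*(-18))*j(-1, v(-1)) = (√(5 - 36)*(-18))*((-3 - 1)*(1 + (-3 - 1))) = (√(-31)*(-18))*(-4*(1 - 4)) = ((I*√31)*(-18))*(-4*(-3)) = -18*I*√31*12 = -216*I*√31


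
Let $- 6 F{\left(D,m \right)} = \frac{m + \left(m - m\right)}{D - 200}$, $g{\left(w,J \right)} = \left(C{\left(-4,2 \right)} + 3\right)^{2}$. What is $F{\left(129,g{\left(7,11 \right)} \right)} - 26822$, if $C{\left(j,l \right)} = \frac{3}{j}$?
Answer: $- \frac{60939557}{2272} \approx -26822.0$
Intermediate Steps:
$g{\left(w,J \right)} = \frac{81}{16}$ ($g{\left(w,J \right)} = \left(\frac{3}{-4} + 3\right)^{2} = \left(3 \left(- \frac{1}{4}\right) + 3\right)^{2} = \left(- \frac{3}{4} + 3\right)^{2} = \left(\frac{9}{4}\right)^{2} = \frac{81}{16}$)
$F{\left(D,m \right)} = - \frac{m}{6 \left(-200 + D\right)}$ ($F{\left(D,m \right)} = - \frac{\left(m + \left(m - m\right)\right) \frac{1}{D - 200}}{6} = - \frac{\left(m + 0\right) \frac{1}{-200 + D}}{6} = - \frac{m \frac{1}{-200 + D}}{6} = - \frac{m}{6 \left(-200 + D\right)}$)
$F{\left(129,g{\left(7,11 \right)} \right)} - 26822 = \left(-1\right) \frac{81}{16} \frac{1}{-1200 + 6 \cdot 129} - 26822 = \left(-1\right) \frac{81}{16} \frac{1}{-1200 + 774} - 26822 = \left(-1\right) \frac{81}{16} \frac{1}{-426} - 26822 = \left(-1\right) \frac{81}{16} \left(- \frac{1}{426}\right) - 26822 = \frac{27}{2272} - 26822 = - \frac{60939557}{2272}$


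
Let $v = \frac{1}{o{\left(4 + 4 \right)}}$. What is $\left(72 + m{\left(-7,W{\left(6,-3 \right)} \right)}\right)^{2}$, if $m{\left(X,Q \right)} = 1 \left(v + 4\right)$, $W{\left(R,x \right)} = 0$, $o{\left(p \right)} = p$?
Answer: $\frac{370881}{64} \approx 5795.0$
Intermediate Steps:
$v = \frac{1}{8}$ ($v = \frac{1}{4 + 4} = \frac{1}{8} \approx 0.125$)
$m{\left(X,Q \right)} = \frac{33}{8}$ ($m{\left(X,Q \right)} = 1 \left(\frac{1}{8} + 4\right) = 1 \cdot \frac{33}{8} = \frac{33}{8}$)
$\left(72 + m{\left(-7,W{\left(6,-3 \right)} \right)}\right)^{2} = \left(72 + \frac{33}{8}\right)^{2} = \left(\frac{609}{8}\right)^{2} = \frac{370881}{64}$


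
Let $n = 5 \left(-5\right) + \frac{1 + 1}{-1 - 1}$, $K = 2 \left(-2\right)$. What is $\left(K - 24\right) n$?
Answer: $728$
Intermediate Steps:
$K = -4$
$n = -26$ ($n = -25 + \frac{2}{-2} = -25 + 2 \left(- \frac{1}{2}\right) = -25 - 1 = -26$)
$\left(K - 24\right) n = \left(-4 - 24\right) \left(-26\right) = \left(-28\right) \left(-26\right) = 728$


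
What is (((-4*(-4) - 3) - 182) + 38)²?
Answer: 17161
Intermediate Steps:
(((-4*(-4) - 3) - 182) + 38)² = (((16 - 3) - 182) + 38)² = ((13 - 182) + 38)² = (-169 + 38)² = (-131)² = 17161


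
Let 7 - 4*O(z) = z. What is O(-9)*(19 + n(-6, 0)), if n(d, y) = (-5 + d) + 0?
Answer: 32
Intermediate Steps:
n(d, y) = -5 + d
O(z) = 7/4 - z/4
O(-9)*(19 + n(-6, 0)) = (7/4 - ¼*(-9))*(19 + (-5 - 6)) = (7/4 + 9/4)*(19 - 11) = 4*8 = 32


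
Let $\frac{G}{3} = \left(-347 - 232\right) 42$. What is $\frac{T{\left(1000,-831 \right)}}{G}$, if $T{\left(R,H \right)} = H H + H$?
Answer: $- \frac{114955}{12159} \approx -9.4543$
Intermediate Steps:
$T{\left(R,H \right)} = H + H^{2}$ ($T{\left(R,H \right)} = H^{2} + H = H + H^{2}$)
$G = -72954$ ($G = 3 \left(-347 - 232\right) 42 = 3 \left(\left(-579\right) 42\right) = 3 \left(-24318\right) = -72954$)
$\frac{T{\left(1000,-831 \right)}}{G} = \frac{\left(-831\right) \left(1 - 831\right)}{-72954} = \left(-831\right) \left(-830\right) \left(- \frac{1}{72954}\right) = 689730 \left(- \frac{1}{72954}\right) = - \frac{114955}{12159}$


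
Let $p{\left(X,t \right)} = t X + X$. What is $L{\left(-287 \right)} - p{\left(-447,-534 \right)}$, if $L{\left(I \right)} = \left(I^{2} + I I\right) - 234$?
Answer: $-73747$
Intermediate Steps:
$p{\left(X,t \right)} = X + X t$ ($p{\left(X,t \right)} = X t + X = X + X t$)
$L{\left(I \right)} = -234 + 2 I^{2}$ ($L{\left(I \right)} = \left(I^{2} + I^{2}\right) - 234 = 2 I^{2} - 234 = -234 + 2 I^{2}$)
$L{\left(-287 \right)} - p{\left(-447,-534 \right)} = \left(-234 + 2 \left(-287\right)^{2}\right) - - 447 \left(1 - 534\right) = \left(-234 + 2 \cdot 82369\right) - \left(-447\right) \left(-533\right) = \left(-234 + 164738\right) - 238251 = 164504 - 238251 = -73747$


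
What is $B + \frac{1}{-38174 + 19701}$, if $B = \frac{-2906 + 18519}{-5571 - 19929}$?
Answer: $- \frac{288444449}{471061500} \approx -0.61233$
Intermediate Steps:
$B = - \frac{15613}{25500}$ ($B = \frac{15613}{-25500} = 15613 \left(- \frac{1}{25500}\right) = - \frac{15613}{25500} \approx -0.61227$)
$B + \frac{1}{-38174 + 19701} = - \frac{15613}{25500} + \frac{1}{-38174 + 19701} = - \frac{15613}{25500} + \frac{1}{-18473} = - \frac{15613}{25500} - \frac{1}{18473} = - \frac{288444449}{471061500}$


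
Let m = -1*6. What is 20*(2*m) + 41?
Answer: -199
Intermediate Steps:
m = -6
20*(2*m) + 41 = 20*(2*(-6)) + 41 = 20*(-12) + 41 = -240 + 41 = -199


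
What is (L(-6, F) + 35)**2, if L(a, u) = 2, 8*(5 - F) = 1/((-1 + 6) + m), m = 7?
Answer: 1369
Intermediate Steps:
F = 479/96 (F = 5 - 1/(8*((-1 + 6) + 7)) = 5 - 1/(8*(5 + 7)) = 5 - 1/8/12 = 5 - 1/8*1/12 = 5 - 1/96 = 479/96 ≈ 4.9896)
(L(-6, F) + 35)**2 = (2 + 35)**2 = 37**2 = 1369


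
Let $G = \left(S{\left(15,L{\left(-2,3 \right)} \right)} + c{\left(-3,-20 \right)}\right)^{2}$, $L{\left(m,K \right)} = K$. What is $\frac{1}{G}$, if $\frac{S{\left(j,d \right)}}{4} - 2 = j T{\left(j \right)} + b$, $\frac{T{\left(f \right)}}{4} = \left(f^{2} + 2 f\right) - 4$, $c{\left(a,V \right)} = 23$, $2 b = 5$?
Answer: $\frac{1}{3633798961} \approx 2.7519 \cdot 10^{-10}$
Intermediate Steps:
$b = \frac{5}{2}$ ($b = \frac{1}{2} \cdot 5 = \frac{5}{2} \approx 2.5$)
$T{\left(f \right)} = -16 + 4 f^{2} + 8 f$ ($T{\left(f \right)} = 4 \left(\left(f^{2} + 2 f\right) - 4\right) = 4 \left(-4 + f^{2} + 2 f\right) = -16 + 4 f^{2} + 8 f$)
$S{\left(j,d \right)} = 18 + 4 j \left(-16 + 4 j^{2} + 8 j\right)$ ($S{\left(j,d \right)} = 8 + 4 \left(j \left(-16 + 4 j^{2} + 8 j\right) + \frac{5}{2}\right) = 8 + 4 \left(\frac{5}{2} + j \left(-16 + 4 j^{2} + 8 j\right)\right) = 8 + \left(10 + 4 j \left(-16 + 4 j^{2} + 8 j\right)\right) = 18 + 4 j \left(-16 + 4 j^{2} + 8 j\right)$)
$G = 3633798961$ ($G = \left(\left(18 + 16 \cdot 15 \left(-4 + 15^{2} + 2 \cdot 15\right)\right) + 23\right)^{2} = \left(\left(18 + 16 \cdot 15 \left(-4 + 225 + 30\right)\right) + 23\right)^{2} = \left(\left(18 + 16 \cdot 15 \cdot 251\right) + 23\right)^{2} = \left(\left(18 + 60240\right) + 23\right)^{2} = \left(60258 + 23\right)^{2} = 60281^{2} = 3633798961$)
$\frac{1}{G} = \frac{1}{3633798961}$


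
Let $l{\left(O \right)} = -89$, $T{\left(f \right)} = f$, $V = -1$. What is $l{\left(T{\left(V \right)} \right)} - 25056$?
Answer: $-25145$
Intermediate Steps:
$l{\left(T{\left(V \right)} \right)} - 25056 = -89 - 25056 = -25145$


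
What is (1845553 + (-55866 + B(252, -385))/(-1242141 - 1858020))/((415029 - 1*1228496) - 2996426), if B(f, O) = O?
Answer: -5721511490284/11811281692773 ≈ -0.48441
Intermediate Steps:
(1845553 + (-55866 + B(252, -385))/(-1242141 - 1858020))/((415029 - 1*1228496) - 2996426) = (1845553 + (-55866 - 385)/(-1242141 - 1858020))/((415029 - 1*1228496) - 2996426) = (1845553 - 56251/(-3100161))/((415029 - 1228496) - 2996426) = (1845553 - 56251*(-1/3100161))/(-813467 - 2996426) = (1845553 + 56251/3100161)/(-3809893) = (5721511490284/3100161)*(-1/3809893) = -5721511490284/11811281692773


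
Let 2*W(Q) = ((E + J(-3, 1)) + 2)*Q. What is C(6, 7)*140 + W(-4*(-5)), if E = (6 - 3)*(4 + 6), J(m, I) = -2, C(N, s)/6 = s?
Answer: 6180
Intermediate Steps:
C(N, s) = 6*s
E = 30 (E = 3*10 = 30)
W(Q) = 15*Q (W(Q) = (((30 - 2) + 2)*Q)/2 = ((28 + 2)*Q)/2 = (30*Q)/2 = 15*Q)
C(6, 7)*140 + W(-4*(-5)) = (6*7)*140 + 15*(-4*(-5)) = 42*140 + 15*20 = 5880 + 300 = 6180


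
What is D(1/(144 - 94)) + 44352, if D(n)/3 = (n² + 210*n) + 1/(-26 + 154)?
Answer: 3549169971/80000 ≈ 44365.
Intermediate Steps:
D(n) = 3/128 + 3*n² + 630*n (D(n) = 3*((n² + 210*n) + 1/(-26 + 154)) = 3*((n² + 210*n) + 1/128) = 3*(1/128 + n² + 210*n) = 3/128 + 3*n² + 630*n)
D(1/(144 - 94)) + 44352 = (3/128 + 3*(1/(144 - 94))² + 630/(144 - 94)) + 44352 = (3/128 + 3*(1/50)² + 630/50) + 44352 = (3/128 + 3*(1/50)² + 630*(1/50)) + 44352 = (3/128 + 3*(1/2500) + 63/5) + 44352 = (3/128 + 3/2500 + 63/5) + 44352 = 1009971/80000 + 44352 = 3549169971/80000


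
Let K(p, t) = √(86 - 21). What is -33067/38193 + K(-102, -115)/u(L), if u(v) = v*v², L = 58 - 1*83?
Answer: -33067/38193 - √65/15625 ≈ -0.86630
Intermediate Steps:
L = -25 (L = 58 - 83 = -25)
K(p, t) = √65
u(v) = v³
-33067/38193 + K(-102, -115)/u(L) = -33067/38193 + √65/((-25)³) = -33067*1/38193 + √65/(-15625) = -33067/38193 + √65*(-1/15625) = -33067/38193 - √65/15625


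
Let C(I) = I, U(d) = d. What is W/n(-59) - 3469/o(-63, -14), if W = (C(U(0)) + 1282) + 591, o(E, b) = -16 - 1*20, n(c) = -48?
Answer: 8257/144 ≈ 57.340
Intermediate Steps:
o(E, b) = -36 (o(E, b) = -16 - 20 = -36)
W = 1873 (W = (0 + 1282) + 591 = 1282 + 591 = 1873)
W/n(-59) - 3469/o(-63, -14) = 1873/(-48) - 3469/(-36) = 1873*(-1/48) - 3469*(-1/36) = -1873/48 + 3469/36 = 8257/144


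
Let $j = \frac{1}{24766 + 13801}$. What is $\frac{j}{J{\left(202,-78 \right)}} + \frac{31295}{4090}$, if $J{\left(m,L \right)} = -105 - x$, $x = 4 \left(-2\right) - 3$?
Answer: $\frac{5672684841}{741373441} \approx 7.6516$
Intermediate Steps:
$j = \frac{1}{38567} \approx 2.5929 \cdot 10^{-5}$
$x = -11$ ($x = -8 - 3 = -11$)
$J{\left(m,L \right)} = -94$ ($J{\left(m,L \right)} = -105 - -11 = -105 + 11 = -94$)
$\frac{j}{J{\left(202,-78 \right)}} + \frac{31295}{4090} = \frac{1}{38567 \left(-94\right)} + \frac{31295}{4090} = \frac{1}{38567} \left(- \frac{1}{94}\right) + 31295 \cdot \frac{1}{4090} = - \frac{1}{3625298} + \frac{6259}{818} = \frac{5672684841}{741373441}$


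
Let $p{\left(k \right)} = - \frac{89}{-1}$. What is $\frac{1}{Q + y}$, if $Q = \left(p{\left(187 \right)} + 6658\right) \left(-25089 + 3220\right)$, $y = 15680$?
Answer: $- \frac{1}{147534463} \approx -6.7781 \cdot 10^{-9}$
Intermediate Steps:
$p{\left(k \right)} = 89$ ($p{\left(k \right)} = \left(-89\right) \left(-1\right) = 89$)
$Q = -147550143$ ($Q = \left(89 + 6658\right) \left(-25089 + 3220\right) = 6747 \left(-21869\right) = -147550143$)
$\frac{1}{Q + y} = \frac{1}{-147550143 + 15680} = \frac{1}{-147534463} = - \frac{1}{147534463}$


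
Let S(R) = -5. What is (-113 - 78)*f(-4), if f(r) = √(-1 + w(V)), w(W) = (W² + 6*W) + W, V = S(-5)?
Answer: -191*I*√11 ≈ -633.48*I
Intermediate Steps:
V = -5
w(W) = W² + 7*W
f(r) = I*√11 (f(r) = √(-1 - 5*(7 - 5)) = √(-1 - 5*2) = √(-1 - 10) = √(-11) = I*√11)
(-113 - 78)*f(-4) = (-113 - 78)*(I*√11) = -191*I*√11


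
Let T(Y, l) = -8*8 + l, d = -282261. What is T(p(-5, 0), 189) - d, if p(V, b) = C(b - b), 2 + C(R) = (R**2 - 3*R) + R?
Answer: 282386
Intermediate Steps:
C(R) = -2 + R**2 - 2*R (C(R) = -2 + ((R**2 - 3*R) + R) = -2 + (R**2 - 2*R) = -2 + R**2 - 2*R)
p(V, b) = -2 (p(V, b) = -2 + (b - b)**2 - 2*(b - b) = -2 + 0**2 - 2*0 = -2 + 0 + 0 = -2)
T(Y, l) = -64 + l
T(p(-5, 0), 189) - d = (-64 + 189) - 1*(-282261) = 125 + 282261 = 282386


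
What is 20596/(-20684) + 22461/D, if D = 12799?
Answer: 50243780/66183629 ≈ 0.75916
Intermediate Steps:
20596/(-20684) + 22461/D = 20596/(-20684) + 22461/12799 = 20596*(-1/20684) + 22461*(1/12799) = -5149/5171 + 22461/12799 = 50243780/66183629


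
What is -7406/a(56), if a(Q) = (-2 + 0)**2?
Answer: -3703/2 ≈ -1851.5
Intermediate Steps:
a(Q) = 4 (a(Q) = (-2)**2 = 4)
-7406/a(56) = -7406/4 = -7406*1/4 = -3703/2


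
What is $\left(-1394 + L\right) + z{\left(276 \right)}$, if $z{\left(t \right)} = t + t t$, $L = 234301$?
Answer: $309359$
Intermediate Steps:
$z{\left(t \right)} = t + t^{2}$
$\left(-1394 + L\right) + z{\left(276 \right)} = \left(-1394 + 234301\right) + 276 \left(1 + 276\right) = 232907 + 276 \cdot 277 = 232907 + 76452 = 309359$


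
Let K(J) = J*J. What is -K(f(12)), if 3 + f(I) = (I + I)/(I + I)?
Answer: -4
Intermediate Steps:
f(I) = -2 (f(I) = -3 + (I + I)/(I + I) = -3 + (2*I)/((2*I)) = -3 + (2*I)*(1/(2*I)) = -3 + 1 = -2)
K(J) = J²
-K(f(12)) = -1*(-2)² = -1*4 = -4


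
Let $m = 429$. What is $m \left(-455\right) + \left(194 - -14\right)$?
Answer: $-194987$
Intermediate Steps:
$m \left(-455\right) + \left(194 - -14\right) = 429 \left(-455\right) + \left(194 - -14\right) = -195195 + \left(194 + 14\right) = -195195 + 208 = -194987$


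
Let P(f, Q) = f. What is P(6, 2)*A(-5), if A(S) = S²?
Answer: 150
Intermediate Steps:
P(6, 2)*A(-5) = 6*(-5)² = 6*25 = 150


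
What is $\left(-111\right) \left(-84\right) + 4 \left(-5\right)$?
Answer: $9304$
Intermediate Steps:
$\left(-111\right) \left(-84\right) + 4 \left(-5\right) = 9324 - 20 = 9304$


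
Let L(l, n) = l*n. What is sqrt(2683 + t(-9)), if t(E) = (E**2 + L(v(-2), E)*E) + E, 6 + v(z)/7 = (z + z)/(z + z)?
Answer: 4*I*sqrt(5) ≈ 8.9443*I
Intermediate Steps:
v(z) = -35 (v(z) = -42 + 7*((z + z)/(z + z)) = -42 + 7*((2*z)/((2*z))) = -42 + 7*((2*z)*(1/(2*z))) = -42 + 7*1 = -42 + 7 = -35)
t(E) = E - 34*E**2 (t(E) = (E**2 + (-35*E)*E) + E = (E**2 - 35*E**2) + E = -34*E**2 + E = E - 34*E**2)
sqrt(2683 + t(-9)) = sqrt(2683 - 9*(1 - 34*(-9))) = sqrt(2683 - 9*(1 + 306)) = sqrt(2683 - 9*307) = sqrt(2683 - 2763) = sqrt(-80) = 4*I*sqrt(5)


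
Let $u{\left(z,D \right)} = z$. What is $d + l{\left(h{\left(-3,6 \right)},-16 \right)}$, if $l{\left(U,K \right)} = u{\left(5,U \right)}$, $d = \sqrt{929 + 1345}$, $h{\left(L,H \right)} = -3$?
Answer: $5 + \sqrt{2274} \approx 52.686$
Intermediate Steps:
$d = \sqrt{2274} \approx 47.686$
$l{\left(U,K \right)} = 5$
$d + l{\left(h{\left(-3,6 \right)},-16 \right)} = \sqrt{2274} + 5 = 5 + \sqrt{2274}$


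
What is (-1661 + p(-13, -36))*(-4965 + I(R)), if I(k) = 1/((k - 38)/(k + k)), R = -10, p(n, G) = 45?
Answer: 24068300/3 ≈ 8.0228e+6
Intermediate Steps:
I(k) = 2*k/(-38 + k) (I(k) = 1/((-38 + k)/((2*k))) = 1/((-38 + k)*(1/(2*k))) = 1/((-38 + k)/(2*k)) = 2*k/(-38 + k))
(-1661 + p(-13, -36))*(-4965 + I(R)) = (-1661 + 45)*(-4965 + 2*(-10)/(-38 - 10)) = -1616*(-4965 + 2*(-10)/(-48)) = -1616*(-4965 + 2*(-10)*(-1/48)) = -1616*(-4965 + 5/12) = -1616*(-59575/12) = 24068300/3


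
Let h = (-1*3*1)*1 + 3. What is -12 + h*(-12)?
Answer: -12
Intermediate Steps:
h = 0 (h = -3*1*1 + 3 = -3*1 + 3 = -3 + 3 = 0)
-12 + h*(-12) = -12 + 0*(-12) = -12 + 0 = -12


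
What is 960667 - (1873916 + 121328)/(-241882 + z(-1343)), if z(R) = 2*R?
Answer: 58737600525/61142 ≈ 9.6068e+5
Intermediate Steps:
960667 - (1873916 + 121328)/(-241882 + z(-1343)) = 960667 - (1873916 + 121328)/(-241882 + 2*(-1343)) = 960667 - 1995244/(-241882 - 2686) = 960667 - 1995244/(-244568) = 960667 - 1995244*(-1)/244568 = 960667 - 1*(-498811/61142) = 960667 + 498811/61142 = 58737600525/61142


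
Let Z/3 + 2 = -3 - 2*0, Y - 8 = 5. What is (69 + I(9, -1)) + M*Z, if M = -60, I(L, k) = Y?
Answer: 982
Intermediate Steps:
Y = 13 (Y = 8 + 5 = 13)
I(L, k) = 13
Z = -15 (Z = -6 + 3*(-3 - 2*0) = -6 + 3*(-3 + 0) = -6 + 3*(-3) = -6 - 9 = -15)
(69 + I(9, -1)) + M*Z = (69 + 13) - 60*(-15) = 82 + 900 = 982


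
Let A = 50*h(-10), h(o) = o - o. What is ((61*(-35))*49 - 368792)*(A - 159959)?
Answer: 75725710313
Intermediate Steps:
h(o) = 0
A = 0 (A = 50*0 = 0)
((61*(-35))*49 - 368792)*(A - 159959) = ((61*(-35))*49 - 368792)*(0 - 159959) = (-2135*49 - 368792)*(-159959) = (-104615 - 368792)*(-159959) = -473407*(-159959) = 75725710313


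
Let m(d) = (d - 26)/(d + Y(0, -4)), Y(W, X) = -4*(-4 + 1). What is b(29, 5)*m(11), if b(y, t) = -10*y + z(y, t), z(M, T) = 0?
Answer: 4350/23 ≈ 189.13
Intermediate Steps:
Y(W, X) = 12 (Y(W, X) = -4*(-3) = 12)
b(y, t) = -10*y (b(y, t) = -10*y + 0 = -10*y)
m(d) = (-26 + d)/(12 + d) (m(d) = (d - 26)/(d + 12) = (-26 + d)/(12 + d))
b(29, 5)*m(11) = (-10*29)*((-26 + 11)/(12 + 11)) = -290*(-15)/23 = -290*(-15/23) = 4350/23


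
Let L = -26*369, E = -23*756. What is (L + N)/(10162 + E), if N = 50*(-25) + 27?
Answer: 10817/7226 ≈ 1.4970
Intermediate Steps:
E = -17388
N = -1223 (N = -1250 + 27 = -1223)
L = -9594
(L + N)/(10162 + E) = (-9594 - 1223)/(10162 - 17388) = -10817/(-7226) = -10817*(-1/7226) = 10817/7226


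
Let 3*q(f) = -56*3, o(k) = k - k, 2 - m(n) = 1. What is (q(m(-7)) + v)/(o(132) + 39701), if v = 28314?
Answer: 28258/39701 ≈ 0.71177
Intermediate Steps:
m(n) = 1 (m(n) = 2 - 1*1 = 2 - 1 = 1)
o(k) = 0
q(f) = -56 (q(f) = (-56*3)/3 = (⅓)*(-168) = -56)
(q(m(-7)) + v)/(o(132) + 39701) = (-56 + 28314)/(0 + 39701) = 28258/39701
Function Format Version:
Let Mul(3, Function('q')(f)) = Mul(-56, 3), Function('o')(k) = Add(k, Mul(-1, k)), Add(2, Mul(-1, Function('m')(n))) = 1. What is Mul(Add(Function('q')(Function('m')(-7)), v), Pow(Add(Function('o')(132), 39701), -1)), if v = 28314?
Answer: Rational(28258, 39701) ≈ 0.71177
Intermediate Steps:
Function('m')(n) = 1 (Function('m')(n) = Add(2, Mul(-1, 1)) = Add(2, -1) = 1)
Function('o')(k) = 0
Function('q')(f) = -56 (Function('q')(f) = Mul(Rational(1, 3), Mul(-56, 3)) = Mul(Rational(1, 3), -168) = -56)
Mul(Add(Function('q')(Function('m')(-7)), v), Pow(Add(Function('o')(132), 39701), -1)) = Mul(Add(-56, 28314), Pow(Add(0, 39701), -1)) = Mul(28258, Pow(39701, -1)) = Mul(28258, Rational(1, 39701)) = Rational(28258, 39701)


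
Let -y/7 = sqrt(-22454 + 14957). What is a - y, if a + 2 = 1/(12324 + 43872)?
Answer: -112391/56196 + 147*I*sqrt(17) ≈ -2.0 + 606.1*I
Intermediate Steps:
y = -147*I*sqrt(17) (y = -7*sqrt(-22454 + 14957) = -147*I*sqrt(17) ≈ -606.1*I)
a = -112391/56196 (a = -2 + 1/(12324 + 43872) = -2 + 1/56196 = -112391/56196 ≈ -2.0000)
a - y = -112391/56196 - (-147)*I*sqrt(17) = -112391/56196 + 147*I*sqrt(17)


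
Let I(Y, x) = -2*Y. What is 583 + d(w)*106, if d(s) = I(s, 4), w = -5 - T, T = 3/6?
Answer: 1749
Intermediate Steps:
T = ½ (T = 3*(⅙) = ½ ≈ 0.50000)
w = -11/2 (w = -5 - 1*½ = -5 - ½ = -11/2 ≈ -5.5000)
d(s) = -2*s
583 + d(w)*106 = 583 - 2*(-11/2)*106 = 583 + 11*106 = 583 + 1166 = 1749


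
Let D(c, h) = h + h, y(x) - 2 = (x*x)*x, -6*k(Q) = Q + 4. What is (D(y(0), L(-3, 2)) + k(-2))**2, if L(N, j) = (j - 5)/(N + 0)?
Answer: 25/9 ≈ 2.7778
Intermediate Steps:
k(Q) = -2/3 - Q/6 (k(Q) = -(Q + 4)/6 = -(4 + Q)/6 = -2/3 - Q/6)
y(x) = 2 + x**3 (y(x) = 2 + (x*x)*x = 2 + x**2*x = 2 + x**3)
L(N, j) = (-5 + j)/N
D(c, h) = 2*h
(D(y(0), L(-3, 2)) + k(-2))**2 = (2*((-5 + 2)/(-3)) + (-2/3 - 1/6*(-2)))**2 = (2*(-1/3*(-3)) + (-2/3 + 1/3))**2 = (2*1 - 1/3)**2 = (2 - 1/3)**2 = (5/3)**2 = 25/9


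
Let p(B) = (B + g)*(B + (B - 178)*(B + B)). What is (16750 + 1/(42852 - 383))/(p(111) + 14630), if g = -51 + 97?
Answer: -711355751/97812944509 ≈ -0.0072726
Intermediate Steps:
g = 46
p(B) = (46 + B)*(B + 2*B*(-178 + B)) (p(B) = (B + 46)*(B + (B - 178)*(B + B)) = (46 + B)*(B + (-178 + B)*(2*B)) = (46 + B)*(B + 2*B*(-178 + B)))
(16750 + 1/(42852 - 383))/(p(111) + 14630) = (16750 + 1/(42852 - 383))/(111*(-16330 - 263*111 + 2*111**2) + 14630) = (16750 + 1/42469)/(111*(-16330 - 29193 + 2*12321) + 14630) = (16750 + 1/42469)/(111*(-16330 - 29193 + 24642) + 14630) = 711355751/(42469*(111*(-20881) + 14630)) = 711355751/(42469*(-2317791 + 14630)) = (711355751/42469)/(-2303161) = (711355751/42469)*(-1/2303161) = -711355751/97812944509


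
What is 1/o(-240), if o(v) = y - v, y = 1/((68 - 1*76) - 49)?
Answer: 57/13679 ≈ 0.0041670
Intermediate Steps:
y = -1/57 (y = 1/((68 - 76) - 49) = 1/(-8 - 49) = 1/(-57) = -1/57 ≈ -0.017544)
o(v) = -1/57 - v
1/o(-240) = 1/(-1/57 - 1*(-240)) = 1/(-1/57 + 240) = 1/(13679/57) = 57/13679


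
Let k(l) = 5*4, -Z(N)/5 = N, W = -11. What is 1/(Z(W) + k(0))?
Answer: 1/75 ≈ 0.013333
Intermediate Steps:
Z(N) = -5*N
k(l) = 20
1/(Z(W) + k(0)) = 1/(-5*(-11) + 20) = 1/(55 + 20) = 1/75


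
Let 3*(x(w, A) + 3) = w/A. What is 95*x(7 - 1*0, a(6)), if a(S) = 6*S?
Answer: -30115/108 ≈ -278.84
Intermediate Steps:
x(w, A) = -3 + w/(3*A) (x(w, A) = -3 + (w/A)/3 = -3 + w/(3*A))
95*x(7 - 1*0, a(6)) = 95*(-3 + (7 - 1*0)/(3*((6*6)))) = 95*(-3 + (⅓)*(7 + 0)/36) = 95*(-3 + (⅓)*7*(1/36)) = 95*(-3 + 7/108) = 95*(-317/108) = -30115/108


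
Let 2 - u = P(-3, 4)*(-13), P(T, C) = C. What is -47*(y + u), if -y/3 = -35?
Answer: -7473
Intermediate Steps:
y = 105 (y = -3*(-35) = 105)
u = 54 (u = 2 - 4*(-13) = 2 - 1*(-52) = 2 + 52 = 54)
-47*(y + u) = -47*(105 + 54) = -47*159 = -7473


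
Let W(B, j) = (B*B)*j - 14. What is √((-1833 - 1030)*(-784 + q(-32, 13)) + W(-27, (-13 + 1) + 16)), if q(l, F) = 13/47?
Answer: √4962964953/47 ≈ 1498.9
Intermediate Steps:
q(l, F) = 13/47 (q(l, F) = 13*(1/47) = 13/47)
W(B, j) = -14 + j*B² (W(B, j) = B²*j - 14 = j*B² - 14 = -14 + j*B²)
√((-1833 - 1030)*(-784 + q(-32, 13)) + W(-27, (-13 + 1) + 16)) = √((-1833 - 1030)*(-784 + 13/47) + (-14 + ((-13 + 1) + 16)*(-27)²)) = √(-2863*(-36835/47) + (-14 + (-12 + 16)*729)) = √(105458605/47 + (-14 + 4*729)) = √(105458605/47 + (-14 + 2916)) = √(105458605/47 + 2902) = √(105594999/47) = √4962964953/47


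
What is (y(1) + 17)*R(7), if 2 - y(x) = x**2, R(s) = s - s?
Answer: 0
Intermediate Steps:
R(s) = 0
y(x) = 2 - x**2
(y(1) + 17)*R(7) = ((2 - 1*1**2) + 17)*0 = ((2 - 1*1) + 17)*0 = ((2 - 1) + 17)*0 = (1 + 17)*0 = 18*0 = 0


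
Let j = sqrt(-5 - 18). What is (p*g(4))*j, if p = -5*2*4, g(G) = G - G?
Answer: 0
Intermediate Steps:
g(G) = 0
p = -40 (p = -10*4 = -40)
j = I*sqrt(23) (j = sqrt(-23) = I*sqrt(23) ≈ 4.7958*I)
(p*g(4))*j = (-40*0)*(I*sqrt(23)) = 0*(I*sqrt(23)) = 0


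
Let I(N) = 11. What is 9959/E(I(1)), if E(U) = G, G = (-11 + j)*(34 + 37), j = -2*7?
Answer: -9959/1775 ≈ -5.6107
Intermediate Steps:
j = -14
G = -1775 (G = (-11 - 14)*(34 + 37) = -25*71 = -1775)
E(U) = -1775
9959/E(I(1)) = 9959/(-1775) = 9959*(-1/1775) = -9959/1775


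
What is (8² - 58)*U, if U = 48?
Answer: 288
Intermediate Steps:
(8² - 58)*U = (8² - 58)*48 = (64 - 58)*48 = 6*48 = 288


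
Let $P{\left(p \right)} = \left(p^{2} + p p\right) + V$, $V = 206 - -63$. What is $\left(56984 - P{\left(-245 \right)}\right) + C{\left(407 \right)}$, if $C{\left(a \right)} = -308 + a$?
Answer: $-63236$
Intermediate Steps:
$V = 269$ ($V = 206 + 63 = 269$)
$P{\left(p \right)} = 269 + 2 p^{2}$ ($P{\left(p \right)} = \left(p^{2} + p p\right) + 269 = \left(p^{2} + p^{2}\right) + 269 = 2 p^{2} + 269 = 269 + 2 p^{2}$)
$\left(56984 - P{\left(-245 \right)}\right) + C{\left(407 \right)} = \left(56984 - \left(269 + 2 \left(-245\right)^{2}\right)\right) + \left(-308 + 407\right) = \left(56984 - \left(269 + 2 \cdot 60025\right)\right) + 99 = \left(56984 - \left(269 + 120050\right)\right) + 99 = \left(56984 - 120319\right) + 99 = -63335 + 99 = -63236$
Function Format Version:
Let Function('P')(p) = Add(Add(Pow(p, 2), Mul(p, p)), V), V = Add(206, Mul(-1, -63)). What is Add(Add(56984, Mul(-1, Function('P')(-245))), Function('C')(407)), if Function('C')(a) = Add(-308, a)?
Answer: -63236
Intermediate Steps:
V = 269 (V = Add(206, 63) = 269)
Function('P')(p) = Add(269, Mul(2, Pow(p, 2))) (Function('P')(p) = Add(Add(Pow(p, 2), Mul(p, p)), 269) = Add(Add(Pow(p, 2), Pow(p, 2)), 269) = Add(Mul(2, Pow(p, 2)), 269) = Add(269, Mul(2, Pow(p, 2))))
Add(Add(56984, Mul(-1, Function('P')(-245))), Function('C')(407)) = Add(Add(56984, Mul(-1, Add(269, Mul(2, Pow(-245, 2))))), Add(-308, 407)) = Add(Add(56984, Mul(-1, Add(269, Mul(2, 60025)))), 99) = Add(Add(56984, Mul(-1, Add(269, 120050))), 99) = Add(Add(56984, Mul(-1, 120319)), 99) = Add(Add(56984, -120319), 99) = Add(-63335, 99) = -63236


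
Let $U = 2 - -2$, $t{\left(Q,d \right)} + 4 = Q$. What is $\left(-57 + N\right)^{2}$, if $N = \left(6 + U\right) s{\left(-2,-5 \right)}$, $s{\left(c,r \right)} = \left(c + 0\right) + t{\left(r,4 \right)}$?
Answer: $27889$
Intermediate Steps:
$t{\left(Q,d \right)} = -4 + Q$
$s{\left(c,r \right)} = -4 + c + r$ ($s{\left(c,r \right)} = \left(c + 0\right) + \left(-4 + r\right) = c + \left(-4 + r\right) = -4 + c + r$)
$U = 4$ ($U = 2 + 2 = 4$)
$N = -110$ ($N = \left(6 + 4\right) \left(-4 - 2 - 5\right) = 10 \left(-11\right) = -110$)
$\left(-57 + N\right)^{2} = \left(-57 - 110\right)^{2} = \left(-167\right)^{2} = 27889$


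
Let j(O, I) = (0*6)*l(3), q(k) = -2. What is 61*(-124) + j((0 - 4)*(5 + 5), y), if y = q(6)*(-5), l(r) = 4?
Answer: -7564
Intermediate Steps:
y = 10 (y = -2*(-5) = 10)
j(O, I) = 0 (j(O, I) = (0*6)*4 = 0*4 = 0)
61*(-124) + j((0 - 4)*(5 + 5), y) = 61*(-124) + 0 = -7564 + 0 = -7564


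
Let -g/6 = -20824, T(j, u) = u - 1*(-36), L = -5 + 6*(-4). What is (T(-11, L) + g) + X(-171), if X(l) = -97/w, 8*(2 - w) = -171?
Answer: 23365061/187 ≈ 1.2495e+5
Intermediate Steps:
w = 187/8 (w = 2 - ⅛*(-171) = 2 + 171/8 = 187/8 ≈ 23.375)
L = -29 (L = -5 - 24 = -29)
T(j, u) = 36 + u (T(j, u) = u + 36 = 36 + u)
g = 124944 (g = -6*(-20824) = 124944)
X(l) = -776/187 (X(l) = -97/187/8 = -97*8/187 = -776/187)
(T(-11, L) + g) + X(-171) = ((36 - 29) + 124944) - 776/187 = (7 + 124944) - 776/187 = 124951 - 776/187 = 23365061/187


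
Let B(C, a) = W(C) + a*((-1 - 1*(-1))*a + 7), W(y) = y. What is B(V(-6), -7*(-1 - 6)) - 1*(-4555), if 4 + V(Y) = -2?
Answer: 4892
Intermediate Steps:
V(Y) = -6 (V(Y) = -4 - 2 = -6)
B(C, a) = C + 7*a (B(C, a) = C + a*((-1 - 1*(-1))*a + 7) = C + a*((-1 + 1)*a + 7) = C + a*(0*a + 7) = C + a*(0 + 7) = C + a*7 = C + 7*a)
B(V(-6), -7*(-1 - 6)) - 1*(-4555) = (-6 + 7*(-7*(-1 - 6))) - 1*(-4555) = (-6 + 7*(-7*(-7))) + 4555 = (-6 + 7*49) + 4555 = (-6 + 343) + 4555 = 337 + 4555 = 4892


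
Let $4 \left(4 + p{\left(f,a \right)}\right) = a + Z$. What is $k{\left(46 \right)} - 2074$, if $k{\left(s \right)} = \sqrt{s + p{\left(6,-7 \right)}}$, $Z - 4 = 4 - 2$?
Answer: $-2074 + \frac{\sqrt{167}}{2} \approx -2067.5$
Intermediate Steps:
$Z = 6$ ($Z = 4 + \left(4 - 2\right) = 4 + 2 = 6$)
$p{\left(f,a \right)} = - \frac{5}{2} + \frac{a}{4}$ ($p{\left(f,a \right)} = -4 + \frac{a + 6}{4} = -4 + \frac{6 + a}{4} = -4 + \left(\frac{3}{2} + \frac{a}{4}\right) = - \frac{5}{2} + \frac{a}{4}$)
$k{\left(s \right)} = \sqrt{- \frac{17}{4} + s}$ ($k{\left(s \right)} = \sqrt{s + \left(- \frac{5}{2} + \frac{1}{4} \left(-7\right)\right)} = \sqrt{s - \frac{17}{4}} = \sqrt{- \frac{17}{4} + s}$)
$k{\left(46 \right)} - 2074 = \frac{\sqrt{-17 + 4 \cdot 46}}{2} - 2074 = \frac{\sqrt{-17 + 184}}{2} - 2074 = \frac{\sqrt{167}}{2} - 2074 = -2074 + \frac{\sqrt{167}}{2}$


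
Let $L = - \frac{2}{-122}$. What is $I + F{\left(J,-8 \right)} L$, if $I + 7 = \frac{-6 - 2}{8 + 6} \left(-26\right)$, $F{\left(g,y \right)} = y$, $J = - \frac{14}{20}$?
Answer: $\frac{3299}{427} \approx 7.726$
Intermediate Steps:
$J = - \frac{7}{10}$ ($J = \left(-14\right) \frac{1}{20} = - \frac{7}{10} \approx -0.7$)
$L = \frac{1}{61}$ ($L = \left(-2\right) \left(- \frac{1}{122}\right) = \frac{1}{61} \approx 0.016393$)
$I = \frac{55}{7}$ ($I = -7 + \frac{-6 - 2}{8 + 6} \left(-26\right) = -7 + - \frac{8}{14} \left(-26\right) = -7 + \left(-8\right) \frac{1}{14} \left(-26\right) = -7 - - \frac{104}{7} = -7 + \frac{104}{7} = \frac{55}{7} \approx 7.8571$)
$I + F{\left(J,-8 \right)} L = \frac{55}{7} - \frac{8}{61} = \frac{3299}{427}$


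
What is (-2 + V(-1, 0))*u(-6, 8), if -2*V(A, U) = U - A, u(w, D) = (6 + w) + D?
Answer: -20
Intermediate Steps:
u(w, D) = 6 + D + w
V(A, U) = A/2 - U/2 (V(A, U) = -(U - A)/2 = A/2 - U/2)
(-2 + V(-1, 0))*u(-6, 8) = (-2 + ((½)*(-1) - ½*0))*(6 + 8 - 6) = (-2 + (-½ + 0))*8 = (-2 - ½)*8 = -5/2*8 = -20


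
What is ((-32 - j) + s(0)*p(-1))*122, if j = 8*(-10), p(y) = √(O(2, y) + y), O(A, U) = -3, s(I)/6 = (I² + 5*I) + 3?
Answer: 5856 + 4392*I ≈ 5856.0 + 4392.0*I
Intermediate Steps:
s(I) = 18 + 6*I² + 30*I (s(I) = 6*((I² + 5*I) + 3) = 6*(3 + I² + 5*I) = 18 + 6*I² + 30*I)
p(y) = √(-3 + y)
j = -80
((-32 - j) + s(0)*p(-1))*122 = ((-32 - 1*(-80)) + (18 + 6*0² + 30*0)*√(-3 - 1))*122 = ((-32 + 80) + (18 + 6*0 + 0)*√(-4))*122 = (48 + (18 + 0 + 0)*(2*I))*122 = (48 + 18*(2*I))*122 = (48 + 36*I)*122 = 5856 + 4392*I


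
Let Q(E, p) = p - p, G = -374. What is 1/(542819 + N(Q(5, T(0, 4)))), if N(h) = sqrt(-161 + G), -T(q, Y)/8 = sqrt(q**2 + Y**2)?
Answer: 542819/294652467296 - I*sqrt(535)/294652467296 ≈ 1.8422e-6 - 7.85e-11*I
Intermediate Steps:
T(q, Y) = -8*sqrt(Y**2 + q**2) (T(q, Y) = -8*sqrt(q**2 + Y**2) = -8*sqrt(Y**2 + q**2))
Q(E, p) = 0
N(h) = I*sqrt(535) (N(h) = sqrt(-161 - 374) = sqrt(-535) = I*sqrt(535))
1/(542819 + N(Q(5, T(0, 4)))) = 1/(542819 + I*sqrt(535))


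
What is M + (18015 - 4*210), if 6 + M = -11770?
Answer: 5399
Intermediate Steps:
M = -11776 (M = -6 - 11770 = -11776)
M + (18015 - 4*210) = -11776 + (18015 - 4*210) = -11776 + (18015 - 840) = -11776 + 17175 = 5399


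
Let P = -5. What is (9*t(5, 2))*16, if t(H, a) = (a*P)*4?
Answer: -5760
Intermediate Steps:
t(H, a) = -20*a (t(H, a) = (a*(-5))*4 = -5*a*4 = -20*a)
(9*t(5, 2))*16 = (9*(-20*2))*16 = (9*(-40))*16 = -360*16 = -5760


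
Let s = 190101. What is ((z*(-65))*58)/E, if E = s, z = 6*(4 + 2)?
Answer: -45240/63367 ≈ -0.71394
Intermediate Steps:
z = 36 (z = 6*6 = 36)
E = 190101
((z*(-65))*58)/E = ((36*(-65))*58)/190101 = -2340*58*(1/190101) = -135720*1/190101 = -45240/63367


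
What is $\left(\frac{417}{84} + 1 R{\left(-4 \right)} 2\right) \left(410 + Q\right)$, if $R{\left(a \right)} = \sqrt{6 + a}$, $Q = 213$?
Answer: $\frac{12371}{4} + 1246 \sqrt{2} \approx 4854.9$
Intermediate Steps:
$\left(\frac{417}{84} + 1 R{\left(-4 \right)} 2\right) \left(410 + Q\right) = \left(\frac{417}{84} + 1 \sqrt{6 - 4} \cdot 2\right) \left(410 + 213\right) = \left(417 \cdot \frac{1}{84} + 1 \sqrt{2} \cdot 2\right) 623 = \left(\frac{139}{28} + \sqrt{2} \cdot 2\right) 623 = \left(\frac{139}{28} + 2 \sqrt{2}\right) 623 = \frac{12371}{4} + 1246 \sqrt{2}$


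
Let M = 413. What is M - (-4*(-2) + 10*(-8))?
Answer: 485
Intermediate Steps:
M - (-4*(-2) + 10*(-8)) = 413 - (-4*(-2) + 10*(-8)) = 413 - (8 - 80) = 413 - 1*(-72) = 413 + 72 = 485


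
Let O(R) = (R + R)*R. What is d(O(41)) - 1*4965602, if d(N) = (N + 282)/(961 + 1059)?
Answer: -2507628099/505 ≈ -4.9656e+6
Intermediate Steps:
O(R) = 2*R**2 (O(R) = (2*R)*R = 2*R**2)
d(N) = 141/1010 + N/2020 (d(N) = (282 + N)/2020 = (282 + N)*(1/2020) = 141/1010 + N/2020)
d(O(41)) - 1*4965602 = (141/1010 + (2*41**2)/2020) - 1*4965602 = (141/1010 + (2*1681)/2020) - 4965602 = (141/1010 + (1/2020)*3362) - 4965602 = (141/1010 + 1681/1010) - 4965602 = 911/505 - 4965602 = -2507628099/505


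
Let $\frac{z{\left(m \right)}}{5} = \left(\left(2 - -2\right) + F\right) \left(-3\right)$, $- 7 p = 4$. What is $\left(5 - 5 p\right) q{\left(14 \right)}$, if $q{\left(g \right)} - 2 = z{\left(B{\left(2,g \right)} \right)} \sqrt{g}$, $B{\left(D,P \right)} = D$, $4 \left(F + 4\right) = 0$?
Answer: $\frac{110}{7} \approx 15.714$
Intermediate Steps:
$F = -4$ ($F = -4 + \frac{1}{4} \cdot 0 = -4 + 0 = -4$)
$p = - \frac{4}{7}$ ($p = \left(- \frac{1}{7}\right) 4 = - \frac{4}{7} \approx -0.57143$)
$z{\left(m \right)} = 0$ ($z{\left(m \right)} = 5 \left(\left(2 - -2\right) - 4\right) \left(-3\right) = 5 \left(\left(2 + 2\right) - 4\right) \left(-3\right) = 5 \left(4 - 4\right) \left(-3\right) = 5 \cdot 0 \left(-3\right) = 5 \cdot 0 = 0$)
$q{\left(g \right)} = 2$ ($q{\left(g \right)} = 2 + 0 \sqrt{g} = 2 + 0 = 2$)
$\left(5 - 5 p\right) q{\left(14 \right)} = \left(5 - - \frac{20}{7}\right) 2 = \left(5 + \frac{20}{7}\right) 2 = \frac{55}{7} \cdot 2 = \frac{110}{7}$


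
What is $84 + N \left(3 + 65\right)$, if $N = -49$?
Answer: $-3248$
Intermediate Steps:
$84 + N \left(3 + 65\right) = 84 - 49 \left(3 + 65\right) = 84 - 3332 = -3248$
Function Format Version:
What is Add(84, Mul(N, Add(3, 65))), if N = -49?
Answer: -3248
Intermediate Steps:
Add(84, Mul(N, Add(3, 65))) = Add(84, Mul(-49, Add(3, 65))) = Add(84, Mul(-49, 68)) = Add(84, -3332) = -3248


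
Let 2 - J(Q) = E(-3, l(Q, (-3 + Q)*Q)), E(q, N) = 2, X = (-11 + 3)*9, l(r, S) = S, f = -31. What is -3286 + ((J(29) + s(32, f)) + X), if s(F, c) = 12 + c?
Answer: -3377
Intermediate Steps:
X = -72 (X = -8*9 = -72)
J(Q) = 0 (J(Q) = 2 - 1*2 = 2 - 2 = 0)
-3286 + ((J(29) + s(32, f)) + X) = -3286 + ((0 + (12 - 31)) - 72) = -3286 + ((0 - 19) - 72) = -3286 + (-19 - 72) = -3286 - 91 = -3377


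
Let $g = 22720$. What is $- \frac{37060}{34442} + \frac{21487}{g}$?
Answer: $- \frac{2998469}{23015360} \approx -0.13028$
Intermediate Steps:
$- \frac{37060}{34442} + \frac{21487}{g} = - \frac{37060}{34442} + \frac{21487}{22720} = \left(-37060\right) \frac{1}{34442} + 21487 \cdot \frac{1}{22720} = - \frac{1090}{1013} + \frac{21487}{22720} = - \frac{2998469}{23015360}$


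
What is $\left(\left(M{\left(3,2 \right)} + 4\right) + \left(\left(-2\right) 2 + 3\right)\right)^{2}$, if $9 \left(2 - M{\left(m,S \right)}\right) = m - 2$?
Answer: $\frac{1936}{81} \approx 23.901$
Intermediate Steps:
$M{\left(m,S \right)} = \frac{20}{9} - \frac{m}{9}$ ($M{\left(m,S \right)} = 2 - \frac{m - 2}{9} = 2 - \frac{-2 + m}{9} = 2 - \left(- \frac{2}{9} + \frac{m}{9}\right) = \frac{20}{9} - \frac{m}{9}$)
$\left(\left(M{\left(3,2 \right)} + 4\right) + \left(\left(-2\right) 2 + 3\right)\right)^{2} = \left(\left(\left(\frac{20}{9} - \frac{1}{3}\right) + 4\right) + \left(\left(-2\right) 2 + 3\right)\right)^{2} = \left(\left(\left(\frac{20}{9} - \frac{1}{3}\right) + 4\right) + \left(-4 + 3\right)\right)^{2} = \left(\left(\frac{17}{9} + 4\right) - 1\right)^{2} = \left(\frac{53}{9} - 1\right)^{2} = \left(\frac{44}{9}\right)^{2} = \frac{1936}{81}$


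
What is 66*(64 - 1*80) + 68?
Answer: -988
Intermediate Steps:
66*(64 - 1*80) + 68 = 66*(64 - 80) + 68 = 66*(-16) + 68 = -1056 + 68 = -988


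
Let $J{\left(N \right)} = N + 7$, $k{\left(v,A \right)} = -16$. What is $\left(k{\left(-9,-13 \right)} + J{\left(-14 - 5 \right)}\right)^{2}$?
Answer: $784$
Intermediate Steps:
$J{\left(N \right)} = 7 + N$
$\left(k{\left(-9,-13 \right)} + J{\left(-14 - 5 \right)}\right)^{2} = \left(-16 + \left(7 - 19\right)\right)^{2} = \left(-16 - 12\right)^{2} = \left(-28\right)^{2} = 784$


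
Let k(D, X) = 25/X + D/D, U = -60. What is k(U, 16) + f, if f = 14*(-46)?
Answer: -10263/16 ≈ -641.44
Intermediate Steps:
k(D, X) = 1 + 25/X (k(D, X) = 25/X + 1 = 1 + 25/X)
f = -644
k(U, 16) + f = (25 + 16)/16 - 644 = (1/16)*41 - 644 = 41/16 - 644 = -10263/16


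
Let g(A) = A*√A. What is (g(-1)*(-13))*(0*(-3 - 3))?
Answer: 0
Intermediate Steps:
g(A) = A^(3/2)
(g(-1)*(-13))*(0*(-3 - 3)) = ((-1)^(3/2)*(-13))*(0*(-3 - 3)) = (-I*(-13))*(0*(-6)) = (13*I)*0 = 0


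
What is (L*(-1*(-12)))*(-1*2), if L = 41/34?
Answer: -492/17 ≈ -28.941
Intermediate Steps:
L = 41/34 (L = 41*(1/34) = 41/34 ≈ 1.2059)
(L*(-1*(-12)))*(-1*2) = (41*(-1*(-12))/34)*(-1*2) = ((41/34)*12)*(-2) = (246/17)*(-2) = -492/17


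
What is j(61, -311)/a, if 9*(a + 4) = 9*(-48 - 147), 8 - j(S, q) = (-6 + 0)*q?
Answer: 1858/199 ≈ 9.3367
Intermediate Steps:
j(S, q) = 8 + 6*q (j(S, q) = 8 - (-6 + 0)*q = 8 - (-6)*q = 8 + 6*q)
a = -199 (a = -4 + (9*(-48 - 147))/9 = -4 + (9*(-195))/9 = -4 + (⅑)*(-1755) = -4 - 195 = -199)
j(61, -311)/a = (8 + 6*(-311))/(-199) = (8 - 1866)*(-1/199) = -1858*(-1/199) = 1858/199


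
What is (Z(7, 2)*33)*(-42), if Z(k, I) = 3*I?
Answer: -8316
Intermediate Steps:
(Z(7, 2)*33)*(-42) = ((3*2)*33)*(-42) = (6*33)*(-42) = 198*(-42) = -8316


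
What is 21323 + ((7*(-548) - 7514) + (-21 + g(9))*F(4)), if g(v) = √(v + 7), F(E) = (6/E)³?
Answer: 79325/8 ≈ 9915.6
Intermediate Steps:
F(E) = 216/E³
g(v) = √(7 + v)
21323 + ((7*(-548) - 7514) + (-21 + g(9))*F(4)) = 21323 + ((7*(-548) - 7514) + (-21 + √(7 + 9))*(216/4³)) = 21323 + ((-3836 - 7514) + (-21 + √16)*(216*(1/64))) = 21323 + (-11350 + (-21 + 4)*(27/8)) = 21323 + (-11350 - 17*27/8) = 21323 + (-11350 - 459/8) = 21323 - 91259/8 = 79325/8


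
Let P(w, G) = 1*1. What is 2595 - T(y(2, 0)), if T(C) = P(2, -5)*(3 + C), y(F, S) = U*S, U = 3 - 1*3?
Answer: 2592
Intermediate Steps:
P(w, G) = 1
U = 0 (U = 3 - 3 = 0)
y(F, S) = 0 (y(F, S) = 0*S = 0)
T(C) = 3 + C (T(C) = 1*(3 + C) = 3 + C)
2595 - T(y(2, 0)) = 2595 - (3 + 0) = 2595 - 1*3 = 2595 - 3 = 2592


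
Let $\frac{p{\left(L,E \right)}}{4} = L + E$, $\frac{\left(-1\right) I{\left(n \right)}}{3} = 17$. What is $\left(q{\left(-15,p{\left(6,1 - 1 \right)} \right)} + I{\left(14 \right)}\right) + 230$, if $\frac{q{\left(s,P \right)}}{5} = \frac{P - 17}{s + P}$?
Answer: $\frac{1646}{9} \approx 182.89$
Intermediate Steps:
$I{\left(n \right)} = -51$ ($I{\left(n \right)} = \left(-3\right) 17 = -51$)
$p{\left(L,E \right)} = 4 E + 4 L$ ($p{\left(L,E \right)} = 4 \left(L + E\right) = 4 \left(E + L\right) = 4 E + 4 L$)
$q{\left(s,P \right)} = \frac{5 \left(-17 + P\right)}{P + s}$ ($q{\left(s,P \right)} = 5 \frac{P - 17}{s + P} = 5 \frac{-17 + P}{P + s} = \frac{5 \left(-17 + P\right)}{P + s}$)
$\left(q{\left(-15,p{\left(6,1 - 1 \right)} \right)} + I{\left(14 \right)}\right) + 230 = \left(\frac{5 \left(-17 + \left(4 \left(1 - 1\right) + 4 \cdot 6\right)\right)}{\left(4 \left(1 - 1\right) + 4 \cdot 6\right) - 15} - 51\right) + 230 = \left(\frac{5 \left(-17 + \left(4 \left(1 - 1\right) + 24\right)\right)}{\left(4 \left(1 - 1\right) + 24\right) - 15} - 51\right) + 230 = \left(\frac{5 \left(-17 + \left(4 \cdot 0 + 24\right)\right)}{\left(4 \cdot 0 + 24\right) - 15} - 51\right) + 230 = \left(\frac{5 \left(-17 + \left(0 + 24\right)\right)}{\left(0 + 24\right) - 15} - 51\right) + 230 = \left(\frac{5 \left(-17 + 24\right)}{24 - 15} - 51\right) + 230 = \left(5 \cdot \frac{1}{9} \cdot 7 - 51\right) + 230 = \left(\frac{35}{9} - 51\right) + 230 = - \frac{424}{9} + 230 = \frac{1646}{9}$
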